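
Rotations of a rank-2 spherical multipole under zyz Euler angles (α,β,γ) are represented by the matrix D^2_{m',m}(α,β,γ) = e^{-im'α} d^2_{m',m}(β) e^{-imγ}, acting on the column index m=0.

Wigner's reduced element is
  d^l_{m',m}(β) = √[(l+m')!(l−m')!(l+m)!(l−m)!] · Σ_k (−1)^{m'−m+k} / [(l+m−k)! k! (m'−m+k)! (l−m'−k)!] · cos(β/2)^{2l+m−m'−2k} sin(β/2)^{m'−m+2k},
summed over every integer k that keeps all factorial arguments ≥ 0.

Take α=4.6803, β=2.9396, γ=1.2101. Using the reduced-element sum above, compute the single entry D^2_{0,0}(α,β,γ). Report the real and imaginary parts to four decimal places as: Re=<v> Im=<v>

D^2_{0,0}(4.6803,2.9396,1.2101) = e^{-i·0·4.6803}·d^2_{0,0}(2.9396)·e^{-i·0·1.2101}. Compute d first:
c=cos(2.9396/2)=0.100825, s=sin(2.9396/2)=0.994904; N=√[2·2·2·2]=4.000000
The bounds max(0,m−m')=0 and min(l+m,l−m')=2 give 3 terms
  k=0: (−1)^0·4.0000/(4)·0.1008^4·0.9949^0 = +0.000103
  k=1: (−1)^1·4.0000/(1)·0.1008^2·0.9949^2 = -0.040249
  k=2: (−1)^2·4.0000/(4)·0.1008^0·0.9949^4 = +0.979772
d^2_{0,0}(2.9396) = +0.000103 -0.040249 +0.979772 = +0.939626
D = (+1.000000+0.000000i)·(+0.939626)·(+1.000000+0.000000i) = +0.939626+0.000000i

Re=0.9396 Im=0.0000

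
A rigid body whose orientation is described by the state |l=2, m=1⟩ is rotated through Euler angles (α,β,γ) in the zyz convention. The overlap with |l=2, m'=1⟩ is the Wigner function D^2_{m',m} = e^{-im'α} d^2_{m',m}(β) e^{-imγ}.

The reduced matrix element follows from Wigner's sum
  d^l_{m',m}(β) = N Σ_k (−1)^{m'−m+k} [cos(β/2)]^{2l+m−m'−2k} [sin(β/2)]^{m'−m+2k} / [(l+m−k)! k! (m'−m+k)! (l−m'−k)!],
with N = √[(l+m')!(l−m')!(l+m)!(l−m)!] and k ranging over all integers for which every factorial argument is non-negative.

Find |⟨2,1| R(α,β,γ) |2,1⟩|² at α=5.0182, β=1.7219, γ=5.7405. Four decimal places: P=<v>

Split into d^2_{1,1}(β=1.7219) × two z-phases.
Half-angle: c=0.651717, s=0.758462. N=√(6·1·6·1)=6.000000
k: max(0,(1)−(1))=0 … min(2+(1),2−(1))=1
  k=0: (−1)^0·6.0000/(6)·0.6517^4·0.7585^0 = +0.180400
  k=1: (−1)^1·6.0000/(2)·0.6517^2·0.7585^2 = -0.733006
d^2_{1,1}(1.7219) = +0.180400 -0.733006 = -0.552606
|D^2_{1,1}|² = |d^2_{1,1}(β)|² = (-0.552606)² = 0.305373 (the z-rotation phases have unit modulus)

P=0.3054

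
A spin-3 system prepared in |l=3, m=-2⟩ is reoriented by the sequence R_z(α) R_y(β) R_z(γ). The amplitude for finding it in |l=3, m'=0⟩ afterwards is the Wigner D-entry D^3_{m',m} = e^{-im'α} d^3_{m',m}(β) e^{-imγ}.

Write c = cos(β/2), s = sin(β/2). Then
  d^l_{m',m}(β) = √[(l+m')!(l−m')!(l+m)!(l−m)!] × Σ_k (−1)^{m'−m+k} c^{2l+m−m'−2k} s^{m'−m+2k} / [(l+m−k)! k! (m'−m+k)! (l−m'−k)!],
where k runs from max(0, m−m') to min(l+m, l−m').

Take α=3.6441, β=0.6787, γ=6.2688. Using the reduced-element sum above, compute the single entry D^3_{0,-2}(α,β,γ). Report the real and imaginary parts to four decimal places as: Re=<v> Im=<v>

Split into d^3_{0,-2}(β=0.6787) × two z-phases.
c=cos(0.6787/2)=0.942971, s=sin(0.6787/2)=0.332874; N=√[6·6·1·120]=65.726707
Admissible k: 0..1 (factorial args all ≥0)
  k=0: (−1)^2·65.7267/(12)·0.9430^4·0.3329^2 = +0.479860
  k=1: (−1)^3·65.7267/(12)·0.9430^2·0.3329^4 = -0.059797
d^3_{0,-2}(0.6787) = +0.479860 -0.059797 = +0.420063
Attach z-rotation phases: D = e^{-i(0)(3.6441)}·(+0.420063)·e^{-i(-2)(6.2688)} = +0.419890-0.012084i

Re=0.4199 Im=-0.0121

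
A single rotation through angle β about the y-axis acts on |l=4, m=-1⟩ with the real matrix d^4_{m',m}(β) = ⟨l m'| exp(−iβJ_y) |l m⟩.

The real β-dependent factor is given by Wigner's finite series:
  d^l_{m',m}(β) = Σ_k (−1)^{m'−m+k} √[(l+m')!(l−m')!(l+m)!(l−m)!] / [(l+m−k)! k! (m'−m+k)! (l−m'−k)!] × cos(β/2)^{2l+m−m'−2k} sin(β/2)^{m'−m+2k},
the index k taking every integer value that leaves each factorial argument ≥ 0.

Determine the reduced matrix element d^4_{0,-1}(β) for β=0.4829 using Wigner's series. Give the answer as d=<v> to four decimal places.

d^4_{0,-1}(β=0.4829) via Wigner's sum:
Half-angle: c=0.970992, s=0.239111. N=√(24·24·6·120)=643.987578
Admissible k: 0..3 (factorial args all ≥0)
  k=0: (−1)^1·643.9876/(144)·0.9710^7·0.2391^1 = -0.870211
  k=1: (−1)^2·643.9876/(24)·0.9710^5·0.2391^3 = +0.316623
  k=2: (−1)^3·643.9876/(24)·0.9710^3·0.2391^5 = -0.019200
  k=3: (−1)^4·643.9876/(144)·0.9710^1·0.2391^7 = +0.000194
d^4_{0,-1}(0.4829) = -0.870211 +0.316623 -0.019200 +0.000194 = -0.572594

d=-0.5726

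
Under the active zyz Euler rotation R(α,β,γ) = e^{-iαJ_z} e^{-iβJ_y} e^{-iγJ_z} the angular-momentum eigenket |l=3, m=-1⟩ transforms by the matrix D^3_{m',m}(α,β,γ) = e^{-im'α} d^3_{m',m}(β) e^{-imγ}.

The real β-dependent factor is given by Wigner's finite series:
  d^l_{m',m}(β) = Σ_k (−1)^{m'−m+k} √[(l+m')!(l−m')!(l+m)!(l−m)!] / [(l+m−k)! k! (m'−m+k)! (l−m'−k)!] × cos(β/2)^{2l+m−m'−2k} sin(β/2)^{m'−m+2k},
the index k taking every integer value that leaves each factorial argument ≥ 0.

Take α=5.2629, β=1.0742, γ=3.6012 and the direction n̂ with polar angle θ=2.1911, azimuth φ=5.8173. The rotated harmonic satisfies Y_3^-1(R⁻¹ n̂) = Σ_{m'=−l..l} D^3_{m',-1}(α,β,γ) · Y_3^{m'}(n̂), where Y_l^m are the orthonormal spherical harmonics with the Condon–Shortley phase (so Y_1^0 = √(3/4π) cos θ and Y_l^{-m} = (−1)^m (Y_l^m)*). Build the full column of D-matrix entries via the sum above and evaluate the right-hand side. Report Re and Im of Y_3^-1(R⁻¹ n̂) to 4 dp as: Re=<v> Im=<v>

Need the full column D^3_{m',-1} for m'=−3..3 at α=5.2629, β=1.0742, γ=3.6012.
cos(β/2)=0.859196, sin(β/2)=0.511646
d^3_{-3,-1}: single k=2 term ⇒ +0.552529;  D = +0.473811+0.284238i
d^3_{-2,-1}: k∈[1..2] ⇒ +0.757585 -0.537300 = +0.220285;  D = +0.002240+0.220274i
d^3_{-1,-1}: k∈[0..2] ⇒ +0.402303 -1.141298 +0.303540 = -0.435455;  D = +0.368784-0.231558i
d^3_{0,-1}: k∈[0..2] ⇒ -0.829893 +0.882874 -0.104360 = -0.051379;  D = +0.046047+0.022791i
d^3_{1,-1}: k∈[0..2] ⇒ +0.855974 -0.404720 +0.017940 = +0.469194;  D = -0.042593-0.467256i
d^3_{2,-1}: k∈[0..1] ⇒ -0.537300 +0.095267 = -0.442033;  D = -0.354179+0.264481i
d^3_{3,-1}: single k=0 term ⇒ +0.195934;  D = +0.182039+0.072470i
Y_3^{m'}(θ=2.1911,φ=5.8173) and Σ D·Y over m':
  (+0.4738+0.2842i)·(+0.0387+0.2214i)  (+0.0022+0.2203i)·(-0.2346-0.3157i)  (+0.3688-0.2316i)·(+0.1620+0.0814i)  (+0.0460+0.0228i)·(+0.2843+0.0000i)  (-0.0426-0.4673i)·(-0.1620+0.0814i)  (-0.3542+0.2645i)·(-0.2346+0.3157i)  (+0.1820+0.0725i)·(-0.0387+0.2214i)
Y_3^-1(R⁻¹ n̂) = +0.137561-0.001602i

Re=0.1376 Im=-0.0016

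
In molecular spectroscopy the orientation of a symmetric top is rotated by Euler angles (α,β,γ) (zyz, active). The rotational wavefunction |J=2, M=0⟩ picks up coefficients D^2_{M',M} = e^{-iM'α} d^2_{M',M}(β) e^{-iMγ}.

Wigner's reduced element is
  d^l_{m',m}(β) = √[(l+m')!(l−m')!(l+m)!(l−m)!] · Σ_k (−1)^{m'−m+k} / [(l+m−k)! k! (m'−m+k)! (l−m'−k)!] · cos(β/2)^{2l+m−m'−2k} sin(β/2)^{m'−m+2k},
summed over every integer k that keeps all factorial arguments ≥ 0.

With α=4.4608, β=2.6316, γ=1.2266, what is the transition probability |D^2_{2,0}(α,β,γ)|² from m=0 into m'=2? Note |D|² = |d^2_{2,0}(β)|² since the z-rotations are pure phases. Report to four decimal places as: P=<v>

D^2_{2,0}(4.4608,2.6316,1.2266) = e^{-i·2·4.4608}·d^2_{2,0}(2.6316)·e^{-i·0·1.2266}. Compute d first:
c=cos(2.6316/2)=0.252242, s=sin(2.6316/2)=0.967664; N=√[24·1·2·2]=9.797959
Admissible k: 0..0 (factorial args all ≥0)
  k=0: (−1)^2·9.7980/(4)·0.2522^2·0.9677^2 = +0.145935
d^2_{2,0}(2.6316) = +0.145935
|D^2_{2,0}|² = |d^2_{2,0}(β)|² = (+0.145935)² = 0.021297 (the z-rotation phases have unit modulus)

P=0.0213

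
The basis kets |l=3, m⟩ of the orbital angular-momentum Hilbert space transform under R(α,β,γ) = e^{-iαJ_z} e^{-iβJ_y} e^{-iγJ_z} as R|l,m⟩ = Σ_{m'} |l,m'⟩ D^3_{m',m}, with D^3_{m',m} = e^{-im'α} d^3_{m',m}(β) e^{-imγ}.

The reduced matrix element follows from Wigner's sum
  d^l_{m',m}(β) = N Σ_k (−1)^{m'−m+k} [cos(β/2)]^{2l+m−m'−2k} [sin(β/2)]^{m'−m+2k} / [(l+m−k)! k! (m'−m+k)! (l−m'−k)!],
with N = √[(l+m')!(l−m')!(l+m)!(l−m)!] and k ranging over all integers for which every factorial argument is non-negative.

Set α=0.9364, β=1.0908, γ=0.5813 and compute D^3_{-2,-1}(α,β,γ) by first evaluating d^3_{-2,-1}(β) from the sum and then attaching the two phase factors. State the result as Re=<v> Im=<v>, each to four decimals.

D^3_{-2,-1}(0.9364,1.0908,0.5813) = e^{-i·-2·0.9364}·d^3_{-2,-1}(1.0908)·e^{-i·-1·0.5813}. Compute d first:
Half-angle: c=0.854920, s=0.518760. N=√(1·120·2·24)=75.894664
k∈{1,2} keeps every argument non-negative
  k=1: (−1)^0·75.8947/(24)·0.8549^5·0.5188^1 = +0.749193
  k=2: (−1)^1·75.8947/(12)·0.8549^3·0.5188^3 = -0.551704
d^3_{-2,-1}(1.0908) = +0.749193 -0.551704 = +0.197489
D = (-0.297434+0.954742i)·(+0.197489)·(+0.835750+0.549111i) = -0.152627+0.125327i

Re=-0.1526 Im=0.1253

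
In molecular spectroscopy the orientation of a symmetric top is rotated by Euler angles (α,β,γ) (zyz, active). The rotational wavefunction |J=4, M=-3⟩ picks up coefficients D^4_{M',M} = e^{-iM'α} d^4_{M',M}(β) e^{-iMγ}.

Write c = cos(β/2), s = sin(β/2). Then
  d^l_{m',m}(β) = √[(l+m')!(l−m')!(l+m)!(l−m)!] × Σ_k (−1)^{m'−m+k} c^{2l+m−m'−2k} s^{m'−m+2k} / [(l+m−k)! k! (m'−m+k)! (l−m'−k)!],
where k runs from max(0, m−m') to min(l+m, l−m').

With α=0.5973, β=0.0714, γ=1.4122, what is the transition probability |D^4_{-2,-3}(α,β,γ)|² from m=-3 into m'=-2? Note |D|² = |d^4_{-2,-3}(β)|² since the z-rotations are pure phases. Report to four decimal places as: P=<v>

Split into d^4_{-2,-3}(β=0.0714) × two z-phases.
Half-angle: c=0.999363, s=0.035692. N=√(2·720·1·5040)=2693.993318
The bounds max(0,m−m')=0 and min(l+m,l−m')=1 give 2 terms
  k=0: (−1)^1·2693.9933/(720)·0.9994^7·0.0357^1 = -0.132954
  k=1: (−1)^2·2693.9933/(240)·0.9994^5·0.0357^3 = +0.000509
d^4_{-2,-3}(0.0714) = -0.132954 +0.000509 = -0.132445
|D^4_{-2,-3}|² = |d^4_{-2,-3}(β)|² = (-0.132445)² = 0.017542 (the z-rotation phases have unit modulus)

P=0.0175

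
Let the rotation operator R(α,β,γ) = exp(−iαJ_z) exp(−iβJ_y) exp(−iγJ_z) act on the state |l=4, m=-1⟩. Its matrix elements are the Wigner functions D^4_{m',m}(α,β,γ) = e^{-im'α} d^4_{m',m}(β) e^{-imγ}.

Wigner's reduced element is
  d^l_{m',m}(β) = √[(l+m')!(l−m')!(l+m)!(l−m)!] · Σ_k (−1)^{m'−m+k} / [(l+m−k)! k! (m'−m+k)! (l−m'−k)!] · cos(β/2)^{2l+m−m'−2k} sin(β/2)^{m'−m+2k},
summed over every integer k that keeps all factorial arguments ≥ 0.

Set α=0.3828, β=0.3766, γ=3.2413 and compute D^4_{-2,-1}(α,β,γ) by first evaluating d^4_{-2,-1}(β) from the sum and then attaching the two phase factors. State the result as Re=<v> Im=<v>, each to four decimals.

Re=-0.3740 Im=-0.4391

First d^4_{-2,-1}(β=0.3766), then the phase factors e^{-i(-2)α} and e^{-i(-1)γ}:
With c≡cos(β/2)=0.982324 and s≡sin(β/2)=0.187189, N=[2·720·6·120]^{1/2}=1018.233765
Admissible k: 1..3 (factorial args all ≥0)
  k=1: (−1)^0·1018.2338/(240)·0.9823^7·0.1872^1 = +0.700971
  k=2: (−1)^1·1018.2338/(48)·0.9823^5·0.1872^3 = -0.127269
  k=3: (−1)^2·1018.2338/(72)·0.9823^3·0.1872^5 = +0.003081
d^4_{-2,-1}(0.3766) = +0.700971 -0.127269 +0.003081 = +0.576783
Phases: e^{-i·(-2)·0.3828}=+0.720967+0.692970i, e^{-i·(-1)·3.2413}=-0.995033-0.099542i ⇒ D=-0.373990-0.439102i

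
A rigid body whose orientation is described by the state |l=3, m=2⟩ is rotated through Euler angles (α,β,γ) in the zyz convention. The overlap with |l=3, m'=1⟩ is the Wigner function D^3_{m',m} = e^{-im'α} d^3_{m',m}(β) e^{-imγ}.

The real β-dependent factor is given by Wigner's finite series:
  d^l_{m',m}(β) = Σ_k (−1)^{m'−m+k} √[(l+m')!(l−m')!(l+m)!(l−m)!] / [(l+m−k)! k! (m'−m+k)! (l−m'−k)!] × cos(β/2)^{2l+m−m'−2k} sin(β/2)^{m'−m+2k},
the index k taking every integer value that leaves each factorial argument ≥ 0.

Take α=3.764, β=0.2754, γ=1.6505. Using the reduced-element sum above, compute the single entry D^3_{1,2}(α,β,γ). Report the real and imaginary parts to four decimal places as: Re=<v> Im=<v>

Re=0.2824 Im=-0.2804

First d^3_{1,2}(β=0.2754), then the phase factors e^{-i(1)α} and e^{-i(2)γ}:
With c≡cos(β/2)=0.990534 and s≡sin(β/2)=0.137265, N=[24·2·120·1]^{1/2}=75.894664
k∈{1,2} keeps every argument non-negative
  k=1: (−1)^0·75.8947/(24)·0.9905^5·0.1373^1 = +0.413912
  k=2: (−1)^1·75.8947/(12)·0.9905^3·0.1373^3 = -0.015897
d^3_{1,2}(0.2754) = +0.413912 -0.015897 = +0.398015
D = (-0.812477+0.582993i)·(+0.398015)·(-0.987322+0.158733i) = +0.282446-0.280429i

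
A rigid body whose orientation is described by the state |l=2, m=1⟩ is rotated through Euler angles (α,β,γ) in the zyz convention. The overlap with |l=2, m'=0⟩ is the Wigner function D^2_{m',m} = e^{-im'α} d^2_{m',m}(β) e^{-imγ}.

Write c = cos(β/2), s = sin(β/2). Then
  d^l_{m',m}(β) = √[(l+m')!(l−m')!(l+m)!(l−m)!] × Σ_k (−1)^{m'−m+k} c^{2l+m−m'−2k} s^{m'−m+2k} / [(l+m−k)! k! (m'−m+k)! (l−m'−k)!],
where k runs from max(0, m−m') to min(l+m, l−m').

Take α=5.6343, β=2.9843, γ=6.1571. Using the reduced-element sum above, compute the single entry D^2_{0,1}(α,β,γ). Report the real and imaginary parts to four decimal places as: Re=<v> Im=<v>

D^2_{0,1}(5.6343,2.9843,6.1571) = e^{-i·0·5.6343}·d^2_{0,1}(2.9843)·e^{-i·1·6.1571}. Compute d first:
Half-angle: c=0.078565, s=0.996909. N=√(2·2·6·1)=4.898979
k∈{1,2} keeps every argument non-negative
  k=1: (−1)^0·4.8990/(2)·0.0786^3·0.9969^1 = +0.001184
  k=2: (−1)^1·4.8990/(2)·0.0786^1·0.9969^3 = -0.190666
d^2_{0,1}(2.9843) = +0.001184 -0.190666 = -0.189482
Attach z-rotation phases: D = e^{-i(0)(5.6343)}·(-0.189482)·e^{-i(1)(6.1571)} = -0.187977-0.023828i

Re=-0.1880 Im=-0.0238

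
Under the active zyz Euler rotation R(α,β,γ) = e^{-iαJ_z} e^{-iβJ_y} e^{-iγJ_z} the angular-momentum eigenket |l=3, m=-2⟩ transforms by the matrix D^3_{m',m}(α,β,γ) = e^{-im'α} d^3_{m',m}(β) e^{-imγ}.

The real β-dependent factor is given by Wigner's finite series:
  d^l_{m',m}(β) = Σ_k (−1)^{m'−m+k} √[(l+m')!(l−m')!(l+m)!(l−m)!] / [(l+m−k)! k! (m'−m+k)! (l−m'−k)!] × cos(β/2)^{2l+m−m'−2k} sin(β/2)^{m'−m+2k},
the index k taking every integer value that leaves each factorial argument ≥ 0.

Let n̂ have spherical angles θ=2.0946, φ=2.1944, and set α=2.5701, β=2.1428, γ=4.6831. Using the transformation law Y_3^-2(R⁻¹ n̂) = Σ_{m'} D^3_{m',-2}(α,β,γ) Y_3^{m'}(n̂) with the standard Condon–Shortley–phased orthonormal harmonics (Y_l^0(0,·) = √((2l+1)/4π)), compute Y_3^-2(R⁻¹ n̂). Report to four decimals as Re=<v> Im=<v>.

Need the full column D^3_{m',-2} for m'=−3..3 at α=2.5701, β=2.1428, γ=4.6831.
cos(β/2)=0.478896, sin(β/2)=0.877872
d^3_{-3,-2}: single k=1 term ⇒ +0.054164;  D = -0.010881-0.053060i
d^3_{-2,-2}: k∈[0..1] ⇒ +0.012063 -0.202673 = -0.190610;  D = +0.068791-0.177764i
d^3_{-1,-2}: k∈[0..1] ⇒ -0.069926 +0.469944 = +0.400018;  D = +0.323209-0.235692i
d^3_{0,-2}: k∈[0..1] ⇒ +0.222017 -0.746048 = -0.524031;  D = +0.523132-0.030679i
d^3_{1,-2}: k∈[0..1] ⇒ -0.469944 +0.789581 = +0.319637;  D = +0.278505+0.156852i
d^3_{2,-2}: k∈[0..1] ⇒ +0.681046 -0.457706 = +0.223340;  D = -0.104397-0.197438i
d^3_{3,-2}: single k=0 term ⇒ -0.611606;  D = +0.051987-0.609393i
Y_3^{m'}(θ=2.0946,φ=2.1944) and Σ D·Y over m':
  (-0.0109-0.0531i)·(+0.2588-0.0801i)  (+0.0688-0.1778i)·(+0.1219-0.3634i)  (+0.3232-0.2357i)·(-0.0410-0.0570i)  (+0.5231-0.0307i)·(+0.3265+0.0000i)  (+0.2785+0.1569i)·(+0.0410-0.0570i)  (-0.1044-0.1974i)·(+0.1219+0.3634i)  (+0.0520-0.6094i)·(-0.2588-0.0801i)
Y_3^-2(R⁻¹ n̂) = +0.097970+0.003806i

Re=0.0980 Im=0.0038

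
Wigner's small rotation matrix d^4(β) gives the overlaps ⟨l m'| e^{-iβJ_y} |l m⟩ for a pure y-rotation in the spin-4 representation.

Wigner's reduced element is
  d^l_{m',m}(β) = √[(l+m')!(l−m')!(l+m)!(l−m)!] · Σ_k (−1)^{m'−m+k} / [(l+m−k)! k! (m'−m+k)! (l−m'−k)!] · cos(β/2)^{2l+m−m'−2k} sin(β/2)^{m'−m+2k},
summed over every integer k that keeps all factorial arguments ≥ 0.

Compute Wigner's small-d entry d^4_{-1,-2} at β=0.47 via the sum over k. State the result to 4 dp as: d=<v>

d=-0.5887

d^4_{-1,-2}(β=0.47) via Wigner's sum:
With c≡cos(β/2)=0.972514 and s≡sin(β/2)=0.232843, N=[6·120·2·720]^{1/2}=1018.233765
k∈{0,1,2} keeps every argument non-negative
  k=0: (−1)^1·1018.2338/(240)·0.9725^7·0.2328^1 = -0.812777
  k=1: (−1)^2·1018.2338/(48)·0.9725^5·0.2328^3 = +0.232957
  k=2: (−1)^3·1018.2338/(72)·0.9725^3·0.2328^5 = -0.008903
d^4_{-1,-2}(0.47) = -0.812777 +0.232957 -0.008903 = -0.588723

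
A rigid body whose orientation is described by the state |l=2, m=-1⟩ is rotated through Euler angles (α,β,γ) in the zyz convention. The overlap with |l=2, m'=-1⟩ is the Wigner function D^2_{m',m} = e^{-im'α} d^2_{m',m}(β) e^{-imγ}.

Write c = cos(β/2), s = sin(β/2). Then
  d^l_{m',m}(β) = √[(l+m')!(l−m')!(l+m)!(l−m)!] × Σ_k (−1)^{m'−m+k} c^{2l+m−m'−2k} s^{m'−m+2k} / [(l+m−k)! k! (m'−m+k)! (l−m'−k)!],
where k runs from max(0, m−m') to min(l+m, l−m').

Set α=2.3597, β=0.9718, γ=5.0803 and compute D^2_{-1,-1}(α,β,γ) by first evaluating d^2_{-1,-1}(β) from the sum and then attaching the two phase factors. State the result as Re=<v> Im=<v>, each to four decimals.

Split into d^2_{-1,-1}(β=0.9718) × two z-phases.
With c≡cos(β/2)=0.884255 and s≡sin(β/2)=0.467004, N=[1·6·1·6]^{1/2}=6.000000
k∈{0,1} keeps every argument non-negative
  k=0: (−1)^0·6.0000/(6)·0.8843^4·0.4670^0 = +0.611378
  k=1: (−1)^1·6.0000/(2)·0.8843^2·0.4670^2 = -0.511585
d^2_{-1,-1}(0.9718) = +0.611378 -0.511585 = +0.099793
D = (-0.709581+0.704624i)·(+0.099793)·(+0.359667-0.933081i) = +0.040142+0.091363i

Re=0.0401 Im=0.0914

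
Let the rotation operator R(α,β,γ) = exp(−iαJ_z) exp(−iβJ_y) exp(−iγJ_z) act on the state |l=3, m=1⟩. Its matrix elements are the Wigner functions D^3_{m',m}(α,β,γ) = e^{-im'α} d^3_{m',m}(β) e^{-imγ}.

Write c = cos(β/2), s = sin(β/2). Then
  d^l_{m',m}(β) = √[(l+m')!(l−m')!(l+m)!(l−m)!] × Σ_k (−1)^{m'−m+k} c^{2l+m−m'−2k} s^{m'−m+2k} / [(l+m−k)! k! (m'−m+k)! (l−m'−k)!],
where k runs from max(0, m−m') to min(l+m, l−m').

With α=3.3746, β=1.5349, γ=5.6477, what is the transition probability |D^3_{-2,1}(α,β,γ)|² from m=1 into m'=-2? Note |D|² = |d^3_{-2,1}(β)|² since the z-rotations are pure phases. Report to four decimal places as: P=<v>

P=0.1780

D^3_{-2,1}(3.3746,1.5349,5.6477) = e^{-i·-2·3.3746}·d^3_{-2,1}(1.5349)·e^{-i·1·5.6477}. Compute d first:
Half-angle: c=0.719683, s=0.694302. N=√(1·120·24·2)=75.894664
Admissible k: 3..4 (factorial args all ≥0)
  k=3: (−1)^0·75.8947/(12)·0.7197^3·0.6943^3 = +0.789043
  k=4: (−1)^1·75.8947/(24)·0.7197^1·0.6943^5 = -0.367185
d^3_{-2,1}(1.5349) = +0.789043 -0.367185 = +0.421858
|D^3_{-2,1}|² = |d^3_{-2,1}(β)|² = (+0.421858)² = 0.177964 (the z-rotation phases have unit modulus)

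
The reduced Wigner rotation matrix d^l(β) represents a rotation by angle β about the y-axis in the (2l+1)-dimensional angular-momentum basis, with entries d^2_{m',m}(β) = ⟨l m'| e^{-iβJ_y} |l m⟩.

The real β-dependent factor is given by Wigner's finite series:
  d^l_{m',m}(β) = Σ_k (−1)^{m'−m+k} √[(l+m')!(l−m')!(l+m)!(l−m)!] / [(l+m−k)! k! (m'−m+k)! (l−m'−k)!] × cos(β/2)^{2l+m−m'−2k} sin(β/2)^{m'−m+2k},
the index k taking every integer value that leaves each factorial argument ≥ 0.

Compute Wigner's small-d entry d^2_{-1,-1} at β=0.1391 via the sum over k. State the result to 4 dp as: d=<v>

d^2_{-1,-1}(β=0.1391) via Wigner's sum:
c=cos(0.1391/2)=0.997582, s=sin(0.1391/2)=0.069494; N=√[1·6·1·6]=6.000000
Admissible k: 0..1 (factorial args all ≥0)
  k=0: (−1)^0·6.0000/(6)·0.9976^4·0.0695^0 = +0.990365
  k=1: (−1)^1·6.0000/(2)·0.9976^2·0.0695^2 = -0.014418
d^2_{-1,-1}(0.1391) = +0.990365 -0.014418 = +0.975946

d=0.9759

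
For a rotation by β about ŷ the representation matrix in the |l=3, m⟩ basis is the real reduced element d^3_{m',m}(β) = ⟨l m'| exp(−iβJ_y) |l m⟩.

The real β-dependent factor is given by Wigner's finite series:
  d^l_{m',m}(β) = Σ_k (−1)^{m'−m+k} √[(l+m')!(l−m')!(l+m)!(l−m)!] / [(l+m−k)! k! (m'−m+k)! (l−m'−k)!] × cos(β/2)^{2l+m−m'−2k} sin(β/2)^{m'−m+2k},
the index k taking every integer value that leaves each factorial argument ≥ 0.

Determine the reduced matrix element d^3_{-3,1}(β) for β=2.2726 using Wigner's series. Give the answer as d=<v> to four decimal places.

d=0.4646

d^3_{-3,1}(β=2.2726) via Wigner's sum:
c=cos(2.2726/2)=0.420954, s=sin(2.2726/2)=0.907082; N=√[1·720·24·2]=185.903201
Admissible k: 4..4 (factorial args all ≥0)
  k=4: (−1)^0·185.9032/(48)·0.4210^2·0.9071^4 = +0.464623
d^3_{-3,1}(2.2726) = +0.464623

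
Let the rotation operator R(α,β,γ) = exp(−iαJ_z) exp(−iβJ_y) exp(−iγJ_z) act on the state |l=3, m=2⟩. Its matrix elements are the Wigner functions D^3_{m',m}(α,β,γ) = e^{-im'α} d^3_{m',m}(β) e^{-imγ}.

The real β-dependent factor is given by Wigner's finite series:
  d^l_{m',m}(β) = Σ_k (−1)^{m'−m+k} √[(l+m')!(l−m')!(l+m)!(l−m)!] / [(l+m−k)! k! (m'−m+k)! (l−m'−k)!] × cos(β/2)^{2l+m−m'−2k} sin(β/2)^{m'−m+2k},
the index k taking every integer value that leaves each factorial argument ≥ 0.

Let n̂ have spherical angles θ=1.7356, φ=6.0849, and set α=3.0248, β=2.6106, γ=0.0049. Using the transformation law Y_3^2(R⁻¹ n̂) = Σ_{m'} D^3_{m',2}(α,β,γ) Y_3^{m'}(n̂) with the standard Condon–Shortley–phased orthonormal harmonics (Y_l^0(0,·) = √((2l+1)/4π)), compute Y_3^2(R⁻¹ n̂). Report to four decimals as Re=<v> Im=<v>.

Need the full column D^3_{m',2} for m'=−3..3 at α=3.0248, β=2.6106, γ=0.0049.
cos(β/2)=0.262388, sin(β/2)=0.964962
d^3_{-3,2}: single k=5 term ⇒ +0.537739;  D = -0.503235+0.189521i
d^3_{-2,2}: k∈[4..5] ⇒ +0.298470 -0.807351 = -0.508881;  D = -0.493883+0.122635i
d^3_{-1,2}: k∈[3..4] ⇒ +0.102658 -0.694219 = -0.591560;  D = +0.586827-0.074687i
d^3_{0,2}: k∈[2..3] ⇒ +0.024175 -0.326957 = -0.302783;  D = -0.302768+0.002967i
d^3_{1,2}: k∈[1..2] ⇒ +0.003795 -0.102658 = -0.098863;  D = +0.098298+0.010557i
d^3_{2,2}: k∈[0..1] ⇒ +0.000326 -0.022068 = -0.021742;  D = -0.021200-0.004825i
d^3_{3,2}: single k=0 term ⇒ -0.002940;  D = +0.002771+0.000982i
Y_3^{m'}(θ=1.7356,φ=6.0849) and Σ D·Y over m':
  (-0.5032+0.1895i)·(+0.3317+0.2244i)  (-0.4939+0.1226i)·(-0.1505-0.0630i)  (+0.5868-0.0747i)·(-0.2705-0.0543i)  (-0.3028+0.0030i)·(+0.1754+0.0000i)  (+0.0983+0.0106i)·(+0.2705-0.0543i)  (-0.0212-0.0048i)·(-0.1505+0.0630i)  (+0.0028+0.0010i)·(-0.3317+0.2244i)
Y_3^2(R⁻¹ n̂) = -0.313793-0.051380i

Re=-0.3138 Im=-0.0514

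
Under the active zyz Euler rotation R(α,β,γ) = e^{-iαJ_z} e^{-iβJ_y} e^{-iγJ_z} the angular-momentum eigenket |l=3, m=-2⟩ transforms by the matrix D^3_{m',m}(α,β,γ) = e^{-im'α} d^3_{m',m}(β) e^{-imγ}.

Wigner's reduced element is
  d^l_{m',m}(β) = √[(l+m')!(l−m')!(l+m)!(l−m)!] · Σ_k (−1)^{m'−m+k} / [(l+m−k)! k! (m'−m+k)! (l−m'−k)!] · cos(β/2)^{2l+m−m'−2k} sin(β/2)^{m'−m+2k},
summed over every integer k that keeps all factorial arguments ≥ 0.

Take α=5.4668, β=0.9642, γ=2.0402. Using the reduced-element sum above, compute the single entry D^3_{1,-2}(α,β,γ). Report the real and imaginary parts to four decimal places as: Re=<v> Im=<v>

Split into d^3_{1,-2}(β=0.9642) × two z-phases.
Half-angle: c=0.886023, s=0.463641. N=√(24·2·1·120)=75.894664
k∈{0,1} keeps every argument non-negative
  k=0: (−1)^3·75.8947/(12)·0.8860^3·0.4636^3 = -0.438440
  k=1: (−1)^4·75.8947/(24)·0.8860^1·0.4636^5 = +0.060028
d^3_{1,-2}(0.9642) = -0.438440 +0.060028 = -0.378412
D = (+0.684860+0.728675i)·(-0.378412)·(-0.590751-0.806854i) = -0.069383+0.371997i

Re=-0.0694 Im=0.3720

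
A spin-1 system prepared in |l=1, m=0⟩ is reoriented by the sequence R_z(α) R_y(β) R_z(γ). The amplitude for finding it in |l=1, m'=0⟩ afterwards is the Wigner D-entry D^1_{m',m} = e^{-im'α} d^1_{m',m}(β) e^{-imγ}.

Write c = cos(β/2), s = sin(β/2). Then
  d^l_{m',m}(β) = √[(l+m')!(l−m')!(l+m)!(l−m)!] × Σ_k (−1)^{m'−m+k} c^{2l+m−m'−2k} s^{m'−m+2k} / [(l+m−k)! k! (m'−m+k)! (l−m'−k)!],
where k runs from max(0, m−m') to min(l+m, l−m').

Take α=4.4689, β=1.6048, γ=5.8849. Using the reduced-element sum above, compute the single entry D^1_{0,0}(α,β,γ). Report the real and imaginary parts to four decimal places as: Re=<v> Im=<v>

Split into d^1_{0,0}(β=1.6048) × two z-phases.
Half-angle: c=0.694983, s=0.719026. N=√(1·1·1·1)=1.000000
k∈{0,1} keeps every argument non-negative
  k=0: (−1)^0·1.0000/(1)·0.6950^2·0.7190^0 = +0.483001
  k=1: (−1)^1·1.0000/(1)·0.6950^0·0.7190^2 = -0.516999
d^1_{0,0}(1.6048) = +0.483001 -0.516999 = -0.033997
Phases: e^{-i·(0)·4.4689}=+1.000000+0.000000i, e^{-i·(0)·5.8849}=+1.000000+0.000000i ⇒ D=-0.033997+0.000000i

Re=-0.0340 Im=0.0000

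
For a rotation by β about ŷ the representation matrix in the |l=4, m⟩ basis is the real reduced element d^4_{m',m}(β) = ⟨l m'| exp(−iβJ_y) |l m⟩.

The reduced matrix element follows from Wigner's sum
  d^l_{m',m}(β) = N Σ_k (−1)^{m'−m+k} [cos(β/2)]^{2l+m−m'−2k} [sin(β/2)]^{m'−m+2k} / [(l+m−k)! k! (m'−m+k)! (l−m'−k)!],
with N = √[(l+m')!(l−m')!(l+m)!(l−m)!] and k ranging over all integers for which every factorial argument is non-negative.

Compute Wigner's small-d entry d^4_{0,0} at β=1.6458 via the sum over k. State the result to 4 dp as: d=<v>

d^4_{0,0}(β=1.6458) via Wigner's sum:
Half-angle: c=0.680098, s=0.733121. N=√(24·24·24·24)=576.000000
k: max(0,(0)−(0))=0 … min(4+(0),4−(0))=4
  k=0: (−1)^0·576.0000/(576)·0.6801^8·0.7331^0 = +0.045769
  k=1: (−1)^1·576.0000/(36)·0.6801^6·0.7331^2 = -0.850943
  k=2: (−1)^2·576.0000/(16)·0.6801^4·0.7331^4 = +2.224803
  k=3: (−1)^3·576.0000/(36)·0.6801^2·0.7331^6 = -1.148994
  k=4: (−1)^4·576.0000/(576)·0.6801^0·0.7331^8 = +0.083446
d^4_{0,0}(1.6458) = +0.045769 -0.850943 +2.224803 -1.148994 +0.083446 = +0.354082

d=0.3541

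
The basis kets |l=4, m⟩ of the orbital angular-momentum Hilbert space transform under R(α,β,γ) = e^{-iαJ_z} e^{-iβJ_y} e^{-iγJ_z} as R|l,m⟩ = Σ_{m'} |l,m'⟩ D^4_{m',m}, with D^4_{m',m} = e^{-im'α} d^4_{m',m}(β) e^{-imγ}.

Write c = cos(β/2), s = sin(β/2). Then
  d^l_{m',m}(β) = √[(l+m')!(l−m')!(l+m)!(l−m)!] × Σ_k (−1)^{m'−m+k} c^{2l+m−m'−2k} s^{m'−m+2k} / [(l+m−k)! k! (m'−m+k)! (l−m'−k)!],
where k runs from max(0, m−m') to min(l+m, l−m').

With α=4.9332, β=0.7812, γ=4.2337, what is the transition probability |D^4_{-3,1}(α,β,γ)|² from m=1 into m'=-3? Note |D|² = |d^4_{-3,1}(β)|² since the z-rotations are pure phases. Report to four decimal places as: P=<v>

First d^4_{-3,1}(β=0.7812), then the phase factors e^{-i(-3)α} and e^{-i(1)γ}:
Half-angle: c=0.924681, s=0.380743. N=√(1·5040·120·6)=1904.940944
Admissible k: 4..5 (factorial args all ≥0)
  k=4: (−1)^0·1904.9409/(144)·0.9247^4·0.3807^4 = +0.203243
  k=5: (−1)^1·1904.9409/(240)·0.9247^2·0.3807^6 = -0.020675
d^4_{-3,1}(0.7812) = +0.203243 -0.020675 = +0.182568
|D^4_{-3,1}|² = |d^4_{-3,1}(β)|² = (+0.182568)² = 0.033331 (the z-rotation phases have unit modulus)

P=0.0333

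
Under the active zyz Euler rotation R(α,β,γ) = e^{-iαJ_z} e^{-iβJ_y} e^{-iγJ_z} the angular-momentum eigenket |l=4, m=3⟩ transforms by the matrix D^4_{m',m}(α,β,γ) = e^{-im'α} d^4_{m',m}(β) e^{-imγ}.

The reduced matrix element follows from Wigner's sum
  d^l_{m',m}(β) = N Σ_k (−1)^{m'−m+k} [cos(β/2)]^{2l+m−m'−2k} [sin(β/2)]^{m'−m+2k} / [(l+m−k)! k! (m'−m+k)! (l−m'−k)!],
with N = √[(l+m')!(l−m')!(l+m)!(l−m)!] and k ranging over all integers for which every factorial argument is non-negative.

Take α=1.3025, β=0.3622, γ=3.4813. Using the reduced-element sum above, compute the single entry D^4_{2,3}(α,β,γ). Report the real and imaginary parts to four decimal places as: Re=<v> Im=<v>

Re=0.4784 Im=-0.2506

D^4_{2,3}(1.3025,0.3622,3.4813) = e^{-i·2·1.3025}·d^4_{2,3}(0.3622)·e^{-i·3·3.4813}. Compute d first:
With c≡cos(β/2)=0.983646 and s≡sin(β/2)=0.180112, N=[720·2·5040·1]^{1/2}=2693.993318
Admissible k: 1..2 (factorial args all ≥0)
  k=1: (−1)^0·2693.9933/(720)·0.9836^7·0.1801^1 = +0.600452
  k=2: (−1)^1·2693.9933/(240)·0.9836^5·0.1801^3 = -0.060396
d^4_{2,3}(0.3622) = +0.600452 -0.060396 = +0.540056
Phases: e^{-i·(2)·1.3025}=-0.859456-0.511211i, e^{-i·(3)·3.4813}=-0.524114+0.851648i ⇒ D=+0.478395-0.250598i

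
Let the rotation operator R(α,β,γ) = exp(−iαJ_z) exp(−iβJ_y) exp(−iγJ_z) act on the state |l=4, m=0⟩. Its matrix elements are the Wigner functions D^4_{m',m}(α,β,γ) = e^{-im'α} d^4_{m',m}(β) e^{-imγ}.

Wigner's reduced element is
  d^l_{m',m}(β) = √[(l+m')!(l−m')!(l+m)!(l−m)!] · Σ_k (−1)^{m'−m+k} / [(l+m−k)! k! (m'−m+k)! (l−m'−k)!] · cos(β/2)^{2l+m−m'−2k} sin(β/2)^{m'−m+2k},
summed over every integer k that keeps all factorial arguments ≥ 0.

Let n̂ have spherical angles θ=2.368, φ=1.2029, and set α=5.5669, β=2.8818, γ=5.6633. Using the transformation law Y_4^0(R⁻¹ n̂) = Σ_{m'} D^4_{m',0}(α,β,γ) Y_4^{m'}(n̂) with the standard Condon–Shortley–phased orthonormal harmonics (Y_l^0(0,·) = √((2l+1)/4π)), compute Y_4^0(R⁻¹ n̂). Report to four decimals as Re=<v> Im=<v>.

Need the full column D^4_{m',0} for m'=−4..4 at α=5.5669, β=2.8818, γ=5.6633.
cos(β/2)=0.129531, sin(β/2)=0.991575
d^4_{-4,0}: single k=4 term ⇒ +0.002277;  D = -0.002190-0.000621i
d^4_{-3,0}: k∈[3..4] ⇒ +0.000421 -0.024650 = -0.024229;  D = +0.013239+0.020293i
d^4_{-2,0}: k∈[2..4] ⇒ +0.000044 -0.006885 +0.151295 = +0.144454;  D = +0.019904-0.143077i
d^4_{-1,0}: k∈[1..4] ⇒ +0.000003 -0.000954 +0.055901 -0.545971 = -0.491022;  D = -0.370353+0.322399i
d^4_{0,0}: k∈[0..4] ⇒ +0.000000 -0.000074 +0.009797 -0.255167 +0.934557 = +0.689113;  D = +0.689113+0.000000i
d^4_{1,0}: k∈[0..3] ⇒ -0.000003 +0.000954 -0.055901 +0.545971 = +0.491022;  D = +0.370353+0.322399i
d^4_{2,0}: k∈[0..2] ⇒ +0.000044 -0.006885 +0.151295 = +0.144454;  D = +0.019904+0.143077i
d^4_{3,0}: k∈[0..1] ⇒ -0.000421 +0.024650 = +0.024229;  D = -0.013239+0.020293i
d^4_{4,0}: single k=0 term ⇒ +0.002277;  D = -0.002190+0.000621i
Y_4^{m'}(θ=2.368,φ=1.2029) and Σ D·Y over m':
  (-0.0022-0.0006i)·(+0.0104+0.1050i)  (+0.0132+0.0203i)·(+0.2727-0.1375i)  (+0.0199-0.1431i)·(-0.3127-0.2831i)  (-0.3704+0.3224i)·(-0.0496+0.1286i)  (+0.6891+0.0000i)·(-0.3370+0.0000i)  (+0.3704+0.3224i)·(+0.0496+0.1286i)  (+0.0199+0.1431i)·(-0.3127+0.2831i)  (-0.0132+0.0203i)·(-0.2727-0.1375i)  (-0.0022+0.0006i)·(+0.0104-0.1050i)
Y_4^0(R⁻¹ n̂) = -0.359016-0.000000i

Re=-0.3590 Im=0.0000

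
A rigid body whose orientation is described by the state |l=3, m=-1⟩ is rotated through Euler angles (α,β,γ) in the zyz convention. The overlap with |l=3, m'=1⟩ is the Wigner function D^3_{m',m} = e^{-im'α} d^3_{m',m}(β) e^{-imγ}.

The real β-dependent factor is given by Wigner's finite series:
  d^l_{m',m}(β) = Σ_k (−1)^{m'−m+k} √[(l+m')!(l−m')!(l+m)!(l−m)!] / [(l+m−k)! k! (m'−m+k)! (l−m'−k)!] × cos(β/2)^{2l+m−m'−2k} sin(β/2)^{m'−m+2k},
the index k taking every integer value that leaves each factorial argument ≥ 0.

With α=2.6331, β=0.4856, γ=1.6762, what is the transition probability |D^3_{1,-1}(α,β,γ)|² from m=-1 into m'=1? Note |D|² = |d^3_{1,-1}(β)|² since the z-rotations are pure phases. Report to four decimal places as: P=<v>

First d^3_{1,-1}(β=0.4856), then the phase factors e^{-i(1)α} and e^{-i(-1)γ}:
c=cos(0.4856/2)=0.970669, s=sin(0.4856/2)=0.240421; N=√[24·2·2·24]=48.000000
k∈{0,1,2} keeps every argument non-negative
  k=0: (−1)^2·48.0000/(8)·0.9707^4·0.2404^2 = +0.307880
  k=1: (−1)^3·48.0000/(6)·0.9707^2·0.2404^4 = -0.025184
  k=2: (−1)^4·48.0000/(48)·0.9707^0·0.2404^6 = +0.000193
d^3_{1,-1}(0.4856) = +0.307880 -0.025184 +0.000193 = +0.282889
|D^3_{1,-1}|² = |d^3_{1,-1}(β)|² = (+0.282889)² = 0.080026 (the z-rotation phases have unit modulus)

P=0.0800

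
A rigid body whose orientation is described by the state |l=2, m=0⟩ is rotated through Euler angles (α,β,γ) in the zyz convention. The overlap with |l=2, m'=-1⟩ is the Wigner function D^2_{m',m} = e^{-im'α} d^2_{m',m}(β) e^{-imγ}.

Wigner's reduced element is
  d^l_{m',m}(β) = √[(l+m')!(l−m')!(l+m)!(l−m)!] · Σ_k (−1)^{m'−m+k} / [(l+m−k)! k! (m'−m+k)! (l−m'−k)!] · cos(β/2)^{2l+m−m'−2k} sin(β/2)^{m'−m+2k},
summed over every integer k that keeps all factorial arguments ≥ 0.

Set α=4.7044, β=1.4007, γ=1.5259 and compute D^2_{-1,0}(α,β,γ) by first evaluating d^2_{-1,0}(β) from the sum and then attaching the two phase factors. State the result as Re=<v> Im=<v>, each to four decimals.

Re=-0.0016 Im=-0.2043

Split into d^2_{-1,0}(β=1.4007) × two z-phases.
Half-angle: c=0.764617, s=0.644485. N=√(1·6·2·2)=4.898979
k: max(0,(0)−(-1))=1 … min(2+(0),2−(-1))=2
  k=1: (−1)^0·4.8990/(2)·0.7646^3·0.6445^1 = +0.705700
  k=2: (−1)^1·4.8990/(2)·0.7646^1·0.6445^3 = -0.501370
d^2_{-1,0}(1.4007) = +0.705700 -0.501370 = +0.204330
Phases: e^{-i·(-1)·4.7044}=-0.007989-0.999968i, e^{-i·(0)·1.5259}=+1.000000+0.000000i ⇒ D=-0.001632-0.204323i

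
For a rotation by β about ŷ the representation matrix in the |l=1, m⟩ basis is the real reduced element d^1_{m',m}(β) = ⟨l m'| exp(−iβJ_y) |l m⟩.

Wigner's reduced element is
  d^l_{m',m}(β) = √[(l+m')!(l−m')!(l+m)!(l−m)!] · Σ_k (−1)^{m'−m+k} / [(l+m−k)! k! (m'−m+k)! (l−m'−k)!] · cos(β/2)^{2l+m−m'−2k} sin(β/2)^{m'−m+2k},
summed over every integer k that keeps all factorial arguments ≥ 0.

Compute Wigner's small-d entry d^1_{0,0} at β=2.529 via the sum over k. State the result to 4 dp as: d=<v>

d=-0.8182

d^1_{0,0}(β=2.529) via Wigner's sum:
Half-angle: c=0.301529, s=0.953457. N=√(1·1·1·1)=1.000000
The bounds max(0,m−m')=0 and min(l+m,l−m')=1 give 2 terms
  k=0: (−1)^0·1.0000/(1)·0.3015^2·0.9535^0 = +0.090920
  k=1: (−1)^1·1.0000/(1)·0.3015^0·0.9535^2 = -0.909080
d^1_{0,0}(2.529) = +0.090920 -0.909080 = -0.818160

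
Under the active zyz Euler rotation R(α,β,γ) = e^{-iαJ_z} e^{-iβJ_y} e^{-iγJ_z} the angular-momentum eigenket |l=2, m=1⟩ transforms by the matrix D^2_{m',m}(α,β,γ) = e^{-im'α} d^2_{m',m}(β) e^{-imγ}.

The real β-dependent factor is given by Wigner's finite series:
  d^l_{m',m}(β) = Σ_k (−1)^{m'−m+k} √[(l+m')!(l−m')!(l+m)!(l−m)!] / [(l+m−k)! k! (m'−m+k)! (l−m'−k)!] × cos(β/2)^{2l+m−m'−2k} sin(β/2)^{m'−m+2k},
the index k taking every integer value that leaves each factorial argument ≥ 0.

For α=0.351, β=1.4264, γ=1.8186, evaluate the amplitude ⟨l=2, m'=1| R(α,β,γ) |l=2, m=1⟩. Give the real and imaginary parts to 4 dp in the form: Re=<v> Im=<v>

Re=0.2296 Im=0.3365

D^2_{1,1}(0.351,1.4264,1.8186) = e^{-i·1·0.351}·d^2_{1,1}(1.4264)·e^{-i·1·1.8186}. Compute d first:
With c≡cos(β/2)=0.756272 and s≡sin(β/2)=0.654257, N=[6·1·6·1]^{1/2}=6.000000
The bounds max(0,m−m')=0 and min(l+m,l−m')=1 give 2 terms
  k=0: (−1)^0·6.0000/(6)·0.7563^4·0.6543^0 = +0.327124
  k=1: (−1)^1·6.0000/(2)·0.7563^2·0.6543^2 = -0.734471
d^2_{1,1}(1.4264) = +0.327124 -0.734471 = -0.407347
D = (+0.939029-0.343837i)·(-0.407347)·(-0.245275-0.969453i) = +0.229603+0.336473i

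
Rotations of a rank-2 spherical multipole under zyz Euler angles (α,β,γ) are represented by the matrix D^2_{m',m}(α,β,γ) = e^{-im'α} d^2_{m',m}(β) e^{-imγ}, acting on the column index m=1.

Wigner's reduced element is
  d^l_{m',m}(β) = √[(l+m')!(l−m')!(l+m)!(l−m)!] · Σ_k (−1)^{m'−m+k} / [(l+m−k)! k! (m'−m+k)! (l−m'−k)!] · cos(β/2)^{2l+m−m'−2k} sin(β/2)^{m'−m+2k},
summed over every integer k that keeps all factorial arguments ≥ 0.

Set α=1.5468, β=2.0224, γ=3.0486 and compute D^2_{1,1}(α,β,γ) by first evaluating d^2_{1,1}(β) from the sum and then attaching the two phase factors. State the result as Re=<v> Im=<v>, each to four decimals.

Split into d^2_{1,1}(β=2.0224) × two z-phases.
With c≡cos(β/2)=0.530844 and s≡sin(β/2)=0.847469, N=[6·1·6·1]^{1/2}=6.000000
Admissible k: 0..1 (factorial args all ≥0)
  k=0: (−1)^0·6.0000/(6)·0.5308^4·0.8475^0 = +0.079409
  k=1: (−1)^1·6.0000/(2)·0.5308^2·0.8475^2 = -0.607160
d^2_{1,1}(2.0224) = +0.079409 -0.607160 = -0.527752
Attach z-rotation phases: D = e^{-i(1)(1.5468)}·(-0.527752)·e^{-i(1)(3.0486)} = +0.061600-0.524144i

Re=0.0616 Im=-0.5241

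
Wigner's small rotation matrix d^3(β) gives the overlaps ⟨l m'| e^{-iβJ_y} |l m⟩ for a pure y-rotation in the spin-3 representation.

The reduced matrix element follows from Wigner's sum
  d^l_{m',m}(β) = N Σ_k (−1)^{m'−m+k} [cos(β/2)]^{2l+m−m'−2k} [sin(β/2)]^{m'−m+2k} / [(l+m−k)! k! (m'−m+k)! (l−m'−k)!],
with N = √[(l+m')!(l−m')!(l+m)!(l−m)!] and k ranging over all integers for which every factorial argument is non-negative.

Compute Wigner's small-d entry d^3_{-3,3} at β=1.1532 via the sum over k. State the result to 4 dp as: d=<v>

d^3_{-3,3}(β=1.1532) via Wigner's sum:
Half-angle: c=0.838321, s=0.545177. N=√(1·720·720·1)=720.000000
k: max(0,(3)−(-3))=6 … min(3+(3),3−(-3))=6
  k=6: (−1)^0·720.0000/(720)·0.8383^0·0.5452^6 = +0.026256
d^3_{-3,3}(1.1532) = +0.026256

d=0.0263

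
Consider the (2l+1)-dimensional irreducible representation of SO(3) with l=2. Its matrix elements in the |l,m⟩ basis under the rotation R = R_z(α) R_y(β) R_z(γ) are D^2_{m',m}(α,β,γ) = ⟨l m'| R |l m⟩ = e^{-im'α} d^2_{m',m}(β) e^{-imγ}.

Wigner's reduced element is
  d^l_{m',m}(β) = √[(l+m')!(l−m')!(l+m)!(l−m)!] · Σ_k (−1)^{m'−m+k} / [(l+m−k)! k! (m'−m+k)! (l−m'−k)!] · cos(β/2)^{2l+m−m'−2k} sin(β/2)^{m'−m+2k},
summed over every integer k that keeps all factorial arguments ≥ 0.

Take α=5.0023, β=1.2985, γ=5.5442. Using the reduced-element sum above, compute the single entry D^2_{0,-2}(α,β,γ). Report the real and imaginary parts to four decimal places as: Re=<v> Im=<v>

Re=0.0527 Im=-0.5656

D^2_{0,-2}(5.0023,1.2985,5.5442) = e^{-i·0·5.0023}·d^2_{0,-2}(1.2985)·e^{-i·-2·5.5442}. Compute d first:
c=cos(1.2985/2)=0.796537, s=sin(1.2985/2)=0.604589; N=√[2·2·1·24]=9.797959
k∈{0} keeps every argument non-negative
  k=0: (−1)^2·9.7980/(4)·0.7965^2·0.6046^2 = +0.568079
d^2_{0,-2}(1.2985) = +0.568079
Attach z-rotation phases: D = e^{-i(0)(5.0023)}·(+0.568079)·e^{-i(-2)(5.5442)} = +0.052657-0.565633i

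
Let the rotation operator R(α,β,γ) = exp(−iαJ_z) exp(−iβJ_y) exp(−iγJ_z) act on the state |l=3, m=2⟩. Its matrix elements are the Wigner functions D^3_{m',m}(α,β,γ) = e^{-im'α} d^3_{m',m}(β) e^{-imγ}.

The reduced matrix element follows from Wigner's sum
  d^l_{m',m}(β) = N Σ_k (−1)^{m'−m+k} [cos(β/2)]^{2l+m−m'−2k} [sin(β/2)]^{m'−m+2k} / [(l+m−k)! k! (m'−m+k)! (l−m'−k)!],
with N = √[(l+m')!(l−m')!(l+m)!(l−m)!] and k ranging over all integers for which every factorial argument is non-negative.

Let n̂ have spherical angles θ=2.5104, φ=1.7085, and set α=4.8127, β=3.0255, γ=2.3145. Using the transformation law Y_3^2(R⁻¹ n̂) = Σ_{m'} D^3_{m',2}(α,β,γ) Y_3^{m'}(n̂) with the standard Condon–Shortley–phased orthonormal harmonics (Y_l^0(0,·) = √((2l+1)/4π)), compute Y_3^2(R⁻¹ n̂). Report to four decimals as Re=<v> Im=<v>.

Re=-0.0064 Im=0.3462

Need the full column D^3_{m',2} for m'=−3..3 at α=4.8127, β=3.0255, γ=2.3145.
cos(β/2)=0.058014, sin(β/2)=0.998316
d^3_{-3,2}: single k=5 term ⇒ +0.140911;  D = -0.130632-0.052832i
d^3_{-2,2}: k∈[4..5] ⇒ +0.016715 -0.989937 = -0.973222;  D = -0.272705+0.934234i
d^3_{-1,2}: k∈[3..4] ⇒ +0.001229 -0.181916 = -0.180687;  D = -0.177647-0.033006i
d^3_{0,2}: k∈[2..3] ⇒ +0.000062 -0.018310 = -0.018248;  D = +0.001520-0.018185i
d^3_{1,2}: k∈[1..2] ⇒ +0.000002 -0.001229 = -0.001227;  D = +0.001226-0.000021i
d^3_{2,2}: k∈[0..1] ⇒ +0.000000 -0.000056 = -0.000056;  D = +0.000007+0.000056i
d^3_{3,2}: single k=0 term ⇒ -0.000002;  D = -0.000002+0.000000i
Y_3^{m'}(θ=2.5104,φ=1.7085) and Σ D·Y over m':
  (-0.1306-0.0528i)·(+0.0344+0.0785i)  (-0.2727+0.9342i)·(+0.2765-0.0781i)  (-0.1776-0.0330i)·(-0.0591-0.4267i)  (+0.0015-0.0182i)·(-0.0780+0.0000i)  (+0.0012-0.0000i)·(+0.0591-0.4267i)  (+0.0000+0.0001i)·(+0.2765+0.0781i)  (-0.0000+0.0000i)·(-0.0344+0.0785i)
Y_3^2(R⁻¹ n̂) = -0.006390+0.346199i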